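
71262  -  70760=502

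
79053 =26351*3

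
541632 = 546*992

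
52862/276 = 26431/138  =  191.53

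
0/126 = 0 = 0.00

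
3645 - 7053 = -3408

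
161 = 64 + 97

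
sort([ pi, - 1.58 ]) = [-1.58,pi ]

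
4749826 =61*77866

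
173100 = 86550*2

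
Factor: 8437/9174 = 767/834 = 2^ (  -  1 )*3^(  -  1)*13^1*59^1*139^( - 1) 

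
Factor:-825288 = - 2^3*3^1*137^1*251^1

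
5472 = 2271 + 3201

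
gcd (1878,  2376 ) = 6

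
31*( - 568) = - 17608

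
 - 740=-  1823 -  - 1083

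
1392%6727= 1392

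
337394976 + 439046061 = 776441037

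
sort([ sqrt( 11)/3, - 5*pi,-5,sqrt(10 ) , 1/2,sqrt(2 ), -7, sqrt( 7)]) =[ - 5*pi, - 7, - 5, 1/2, sqrt( 11)/3 , sqrt( 2),  sqrt (7 ), sqrt(10 )]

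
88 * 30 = 2640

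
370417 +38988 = 409405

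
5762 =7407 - 1645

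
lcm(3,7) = 21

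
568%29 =17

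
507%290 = 217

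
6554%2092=278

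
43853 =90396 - 46543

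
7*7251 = 50757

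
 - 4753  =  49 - 4802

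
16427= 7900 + 8527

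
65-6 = 59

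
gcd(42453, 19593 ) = 9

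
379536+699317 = 1078853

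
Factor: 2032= 2^4  *  127^1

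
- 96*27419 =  - 2632224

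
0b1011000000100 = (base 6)42032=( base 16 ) 1604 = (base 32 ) 5g4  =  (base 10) 5636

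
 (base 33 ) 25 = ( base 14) 51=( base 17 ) 43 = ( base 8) 107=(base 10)71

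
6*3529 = 21174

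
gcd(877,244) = 1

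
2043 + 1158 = 3201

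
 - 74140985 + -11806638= - 85947623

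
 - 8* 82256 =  - 658048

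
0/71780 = 0 = 0.00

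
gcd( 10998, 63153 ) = 9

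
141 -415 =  - 274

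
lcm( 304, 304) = 304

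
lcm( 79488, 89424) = 715392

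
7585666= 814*9319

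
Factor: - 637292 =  - 2^2*107^1*1489^1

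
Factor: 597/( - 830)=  - 2^ ( - 1)*3^1*5^( - 1)*83^ ( - 1)*199^1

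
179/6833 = 179/6833 = 0.03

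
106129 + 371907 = 478036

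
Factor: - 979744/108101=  - 2^5*7^( - 1)*17^1*1801^1 * 15443^( -1 ) 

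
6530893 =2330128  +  4200765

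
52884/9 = 5876=5876.00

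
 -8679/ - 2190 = 2893/730 = 3.96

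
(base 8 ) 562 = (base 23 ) G2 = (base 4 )11302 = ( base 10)370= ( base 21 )HD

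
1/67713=1/67713 = 0.00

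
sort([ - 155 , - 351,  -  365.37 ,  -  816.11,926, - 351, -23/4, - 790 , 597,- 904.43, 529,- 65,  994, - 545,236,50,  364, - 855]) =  [ - 904.43, - 855, - 816.11,- 790,- 545,- 365.37, - 351,-351, - 155 ,-65,-23/4,50,236, 364,529,597,926,  994]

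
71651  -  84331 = - 12680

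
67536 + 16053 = 83589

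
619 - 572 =47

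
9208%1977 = 1300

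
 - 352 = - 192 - 160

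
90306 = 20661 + 69645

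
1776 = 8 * 222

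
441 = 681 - 240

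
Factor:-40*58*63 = - 2^4 * 3^2* 5^1*7^1*29^1 = - 146160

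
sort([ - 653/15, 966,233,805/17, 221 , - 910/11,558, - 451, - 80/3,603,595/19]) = [ - 451, - 910/11, - 653/15, - 80/3,595/19,805/17, 221,  233,558 , 603,966]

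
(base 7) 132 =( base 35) 22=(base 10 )72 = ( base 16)48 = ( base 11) 66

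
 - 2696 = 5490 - 8186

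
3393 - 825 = 2568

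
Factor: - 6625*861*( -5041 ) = 28754494125 = 3^1 * 5^3*7^1*41^1*53^1 * 71^2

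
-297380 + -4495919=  - 4793299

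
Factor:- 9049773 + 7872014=-11^1*107069^1 = -1177759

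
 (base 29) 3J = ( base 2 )1101010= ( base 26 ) 42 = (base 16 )6a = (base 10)106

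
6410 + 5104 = 11514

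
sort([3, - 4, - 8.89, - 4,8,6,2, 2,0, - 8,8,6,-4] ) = [ - 8.89, - 8 , - 4, - 4,  -  4,0,2,2, 3,6,6, 8,8]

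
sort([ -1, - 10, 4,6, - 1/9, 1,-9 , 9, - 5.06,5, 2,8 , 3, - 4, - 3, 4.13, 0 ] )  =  [ - 10 , - 9, - 5.06, - 4,- 3,  -  1 ,-1/9, 0,1,2, 3,4,  4.13,5, 6, 8, 9 ]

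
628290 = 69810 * 9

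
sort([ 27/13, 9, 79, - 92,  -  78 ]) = [ - 92, - 78,  27/13, 9,79]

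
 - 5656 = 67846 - 73502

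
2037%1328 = 709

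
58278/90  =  9713/15= 647.53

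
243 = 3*81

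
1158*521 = 603318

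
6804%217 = 77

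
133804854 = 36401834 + 97403020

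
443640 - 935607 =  - 491967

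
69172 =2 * 34586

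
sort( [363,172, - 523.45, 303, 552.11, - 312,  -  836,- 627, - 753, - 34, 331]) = [-836, - 753 , - 627, - 523.45, - 312, - 34 , 172,303, 331,363, 552.11 ] 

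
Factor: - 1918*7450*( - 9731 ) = 2^2*5^2*7^1*37^1*137^1* 149^1*263^1 = 139047232100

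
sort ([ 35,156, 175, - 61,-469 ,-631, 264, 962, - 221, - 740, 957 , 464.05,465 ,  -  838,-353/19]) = [-838, - 740,-631, - 469,  -  221, - 61, -353/19, 35, 156,175 , 264,464.05,465 , 957 , 962] 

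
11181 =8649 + 2532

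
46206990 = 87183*530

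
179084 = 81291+97793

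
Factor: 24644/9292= 23^(  -  1 )*61^1 = 61/23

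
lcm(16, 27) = 432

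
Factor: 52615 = 5^1 *17^1 * 619^1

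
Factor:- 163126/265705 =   -  2^1*5^ ( - 1)*11^ ( - 1)*4831^(  -  1)*81563^1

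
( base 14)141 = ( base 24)AD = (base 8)375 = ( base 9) 311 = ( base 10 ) 253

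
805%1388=805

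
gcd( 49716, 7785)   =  9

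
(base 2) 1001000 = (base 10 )72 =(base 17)44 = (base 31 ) 2a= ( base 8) 110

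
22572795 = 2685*8407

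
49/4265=49/4265  =  0.01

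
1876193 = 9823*191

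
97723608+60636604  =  158360212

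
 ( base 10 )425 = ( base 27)fk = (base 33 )ct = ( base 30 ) E5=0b110101001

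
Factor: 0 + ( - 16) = - 2^4=- 16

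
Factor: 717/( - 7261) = - 3^1 * 53^(  -  1 )*137^( - 1)*239^1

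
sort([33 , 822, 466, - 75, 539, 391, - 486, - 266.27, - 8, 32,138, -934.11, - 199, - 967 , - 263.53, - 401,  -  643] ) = [ - 967, - 934.11, - 643, - 486, - 401, - 266.27, - 263.53,  -  199,-75, - 8, 32 , 33,  138, 391 , 466, 539,822] 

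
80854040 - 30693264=50160776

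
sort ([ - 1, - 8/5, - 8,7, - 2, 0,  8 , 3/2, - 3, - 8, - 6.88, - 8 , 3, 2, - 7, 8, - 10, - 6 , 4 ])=[ - 10,-8,-8, - 8,-7, - 6.88, - 6, - 3,  -  2 , - 8/5, - 1 , 0,3/2,2, 3  ,  4,7, 8,8]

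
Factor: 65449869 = 3^1*21816623^1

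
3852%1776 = 300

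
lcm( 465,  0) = 0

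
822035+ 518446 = 1340481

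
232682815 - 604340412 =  - 371657597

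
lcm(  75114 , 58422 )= 525798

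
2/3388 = 1/1694 = 0.00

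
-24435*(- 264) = 6450840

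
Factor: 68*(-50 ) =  - 2^3*5^2*17^1 =-3400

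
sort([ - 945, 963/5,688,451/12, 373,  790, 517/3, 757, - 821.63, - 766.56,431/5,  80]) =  [  -  945, - 821.63, - 766.56,451/12, 80,431/5, 517/3, 963/5,373, 688,757,790 ] 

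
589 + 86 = 675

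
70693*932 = 65885876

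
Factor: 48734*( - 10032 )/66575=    - 488899488/66575 = -2^5* 3^1*5^( - 2 )* 7^1*11^1*19^1*59^2* 2663^( - 1)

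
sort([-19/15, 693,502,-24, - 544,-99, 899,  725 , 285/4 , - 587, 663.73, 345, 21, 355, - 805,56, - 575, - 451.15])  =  [ - 805 , - 587, - 575, - 544,-451.15, -99, - 24, - 19/15,21,56, 285/4, 345, 355, 502, 663.73,693,  725, 899] 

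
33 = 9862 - 9829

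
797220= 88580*9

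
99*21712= 2149488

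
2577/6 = 859/2=429.50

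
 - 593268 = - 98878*6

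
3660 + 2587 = 6247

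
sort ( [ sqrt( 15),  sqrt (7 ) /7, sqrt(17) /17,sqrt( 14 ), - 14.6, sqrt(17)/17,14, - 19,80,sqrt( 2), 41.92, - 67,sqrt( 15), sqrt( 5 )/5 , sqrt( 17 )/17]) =[ -67, - 19,  -  14.6,sqrt (17 )/17,sqrt( 17 ) /17 , sqrt ( 17)/17, sqrt(7)/7, sqrt( 5) /5,sqrt( 2),sqrt( 14), sqrt( 15), sqrt (15),14, 41.92,80 ] 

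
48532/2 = 24266 = 24266.00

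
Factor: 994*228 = 226632 = 2^3 * 3^1*7^1*19^1*71^1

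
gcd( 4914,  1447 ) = 1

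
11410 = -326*( - 35) 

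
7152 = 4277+2875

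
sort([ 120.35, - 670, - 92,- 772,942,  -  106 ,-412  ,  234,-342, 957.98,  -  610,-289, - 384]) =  [ - 772,  -  670, - 610, - 412, - 384, - 342 , - 289,- 106, - 92, 120.35,  234,942 , 957.98]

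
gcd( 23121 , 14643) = 9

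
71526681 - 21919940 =49606741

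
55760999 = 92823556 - 37062557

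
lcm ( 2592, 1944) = 7776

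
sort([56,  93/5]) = [ 93/5, 56 ] 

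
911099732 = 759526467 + 151573265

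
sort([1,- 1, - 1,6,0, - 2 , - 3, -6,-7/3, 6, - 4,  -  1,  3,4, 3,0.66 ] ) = [  -  6, - 4,-3, - 7/3, - 2,-1, - 1,-1,0,0.66,1 , 3  ,  3,4, 6,6 ] 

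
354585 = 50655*7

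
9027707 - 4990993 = 4036714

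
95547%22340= 6187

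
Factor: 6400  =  2^8*5^2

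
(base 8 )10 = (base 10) 8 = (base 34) 8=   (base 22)8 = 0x8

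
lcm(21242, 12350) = 531050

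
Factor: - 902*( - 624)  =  562848 = 2^5*3^1*11^1*13^1*41^1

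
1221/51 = 23 + 16/17 = 23.94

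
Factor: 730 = 2^1*5^1 * 73^1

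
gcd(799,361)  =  1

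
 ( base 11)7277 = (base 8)22653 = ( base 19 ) 17da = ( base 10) 9643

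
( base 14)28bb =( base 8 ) 16065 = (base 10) 7221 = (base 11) 5475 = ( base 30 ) 80l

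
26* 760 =19760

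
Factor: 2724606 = 2^1*3^2*37^1*4091^1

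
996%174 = 126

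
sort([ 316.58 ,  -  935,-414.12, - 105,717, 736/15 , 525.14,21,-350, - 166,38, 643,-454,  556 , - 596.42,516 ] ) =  [ - 935,  -  596.42,- 454,  -  414.12, - 350, - 166,-105,21, 38,736/15 , 316.58 , 516,525.14, 556,643,717]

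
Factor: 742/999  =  2^1 * 3^ ( -3)*7^1 *37^( -1 ) * 53^1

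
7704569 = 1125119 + 6579450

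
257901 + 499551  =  757452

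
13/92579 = 13/92579 = 0.00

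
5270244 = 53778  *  98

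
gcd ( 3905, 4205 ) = 5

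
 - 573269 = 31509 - 604778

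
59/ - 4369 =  - 1  +  4310/4369 = - 0.01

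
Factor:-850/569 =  - 2^1*5^2*17^1*569^( - 1 ) 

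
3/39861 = 1/13287 = 0.00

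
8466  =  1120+7346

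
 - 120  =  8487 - 8607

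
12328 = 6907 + 5421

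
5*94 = 470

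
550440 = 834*660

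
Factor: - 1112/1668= - 2^1*3^( - 1 ) =- 2/3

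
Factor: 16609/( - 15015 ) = - 3^( -1 )*5^( - 1)*7^(- 1)*11^( - 1)*13^( - 1)*17^1*977^1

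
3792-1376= 2416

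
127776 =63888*2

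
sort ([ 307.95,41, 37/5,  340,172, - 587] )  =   [ - 587, 37/5, 41, 172,  307.95, 340] 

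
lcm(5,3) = 15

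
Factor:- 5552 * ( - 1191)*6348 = 2^6*3^2*23^2*347^1 * 397^1 = 41975718336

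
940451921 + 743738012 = 1684189933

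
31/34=31/34=0.91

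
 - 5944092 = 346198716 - 352142808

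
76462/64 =38231/32 = 1194.72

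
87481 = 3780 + 83701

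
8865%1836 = 1521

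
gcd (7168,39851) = 7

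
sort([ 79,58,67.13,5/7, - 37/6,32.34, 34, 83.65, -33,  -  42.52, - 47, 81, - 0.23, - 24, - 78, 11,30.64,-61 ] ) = [ - 78, - 61, - 47, - 42.52, - 33, - 24, - 37/6, - 0.23, 5/7,11,30.64  ,  32.34,34, 58,67.13,79, 81, 83.65 ] 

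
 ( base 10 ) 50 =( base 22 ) 26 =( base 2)110010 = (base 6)122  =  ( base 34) 1G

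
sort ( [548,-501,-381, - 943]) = [ - 943,-501, - 381, 548]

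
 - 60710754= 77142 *( - 787) 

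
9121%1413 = 643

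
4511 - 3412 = 1099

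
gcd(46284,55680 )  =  348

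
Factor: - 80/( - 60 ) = 4/3=2^2*3^ ( - 1 ) 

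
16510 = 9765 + 6745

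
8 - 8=0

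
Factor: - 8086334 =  - 2^1*4043167^1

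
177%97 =80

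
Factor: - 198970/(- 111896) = 2^(-2) * 5^1*71^( - 1 )*101^1 =505/284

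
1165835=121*9635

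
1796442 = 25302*71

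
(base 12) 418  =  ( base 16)254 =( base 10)596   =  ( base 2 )1001010100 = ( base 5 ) 4341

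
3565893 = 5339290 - 1773397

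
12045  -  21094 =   -  9049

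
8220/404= 20 + 35/101 = 20.35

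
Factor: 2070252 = 2^2*3^3*29^1*661^1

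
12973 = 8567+4406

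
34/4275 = 34/4275 =0.01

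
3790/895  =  4 + 42/179 = 4.23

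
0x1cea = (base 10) 7402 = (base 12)434a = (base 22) F6A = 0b1110011101010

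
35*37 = 1295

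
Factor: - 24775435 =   -  5^1*4955087^1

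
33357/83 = 401 + 74/83 = 401.89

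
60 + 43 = 103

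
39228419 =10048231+29180188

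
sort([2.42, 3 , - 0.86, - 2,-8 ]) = [ - 8, - 2, - 0.86, 2.42, 3 ]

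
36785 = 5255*7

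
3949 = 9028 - 5079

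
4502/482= 9 + 82/241= 9.34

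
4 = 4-0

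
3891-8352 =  -4461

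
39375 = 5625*7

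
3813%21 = 12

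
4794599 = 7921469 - 3126870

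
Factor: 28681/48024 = 43/72 =2^(  -  3) *3^( - 2)*43^1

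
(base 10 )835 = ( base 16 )343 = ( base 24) 1AJ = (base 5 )11320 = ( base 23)1D7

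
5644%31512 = 5644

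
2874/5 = 574 + 4/5 = 574.80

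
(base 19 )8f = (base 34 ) 4v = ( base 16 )a7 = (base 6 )435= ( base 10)167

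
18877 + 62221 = 81098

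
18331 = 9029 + 9302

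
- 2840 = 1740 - 4580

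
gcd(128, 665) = 1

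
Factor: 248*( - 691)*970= - 2^4*5^1 * 31^1*97^1*691^1 = - 166226960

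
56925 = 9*6325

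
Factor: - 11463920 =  - 2^4*5^1*13^1*73^1 * 151^1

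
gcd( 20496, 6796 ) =4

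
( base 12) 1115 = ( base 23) 3D3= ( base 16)761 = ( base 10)1889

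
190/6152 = 95/3076= 0.03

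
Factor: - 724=  -  2^2*181^1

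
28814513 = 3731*7723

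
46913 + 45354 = 92267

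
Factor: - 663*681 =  - 3^2*13^1 * 17^1* 227^1= -  451503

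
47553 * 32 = 1521696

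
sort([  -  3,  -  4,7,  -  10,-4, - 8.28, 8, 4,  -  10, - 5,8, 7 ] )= [ - 10,-10, - 8.28,  -  5 , -4, - 4 , - 3, 4, 7,7, 8, 8 ]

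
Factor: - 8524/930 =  - 4262/465=-2^1*3^( - 1) * 5^ ( - 1)*31^( - 1)* 2131^1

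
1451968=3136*463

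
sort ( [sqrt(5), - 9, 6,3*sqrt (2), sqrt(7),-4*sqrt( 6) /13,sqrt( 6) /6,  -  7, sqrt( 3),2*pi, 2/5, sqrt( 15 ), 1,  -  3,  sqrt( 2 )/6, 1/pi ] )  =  [-9, - 7, - 3,  -  4 * sqrt( 6) /13,sqrt( 2)/6, 1/pi, 2/5,sqrt(6 ) /6,  1, sqrt (3),sqrt(5 ), sqrt( 7 ), sqrt( 15 ) , 3*sqrt ( 2), 6,  2*pi]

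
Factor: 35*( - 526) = -18410 = - 2^1 * 5^1*7^1*263^1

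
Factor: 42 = 2^1 * 3^1*7^1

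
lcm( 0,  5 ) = 0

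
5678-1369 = 4309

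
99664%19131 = 4009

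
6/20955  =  2/6985 = 0.00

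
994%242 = 26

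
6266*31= 194246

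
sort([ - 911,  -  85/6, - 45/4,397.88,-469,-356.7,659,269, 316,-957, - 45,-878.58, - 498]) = [-957, - 911, - 878.58, - 498, - 469, - 356.7,-45, - 85/6 ,-45/4 , 269, 316, 397.88,659]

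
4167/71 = 4167/71 = 58.69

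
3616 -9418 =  - 5802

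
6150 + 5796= 11946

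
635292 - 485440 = 149852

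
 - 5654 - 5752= - 11406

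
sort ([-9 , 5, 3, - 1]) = [ -9,  -  1,  3,5]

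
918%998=918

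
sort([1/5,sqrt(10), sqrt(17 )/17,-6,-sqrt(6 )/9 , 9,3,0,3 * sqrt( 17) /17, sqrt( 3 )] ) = [ - 6, - sqrt(6)/9,0, 1/5, sqrt(17) /17, 3*sqrt( 17) /17,  sqrt(3 ), 3, sqrt( 10), 9]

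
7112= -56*(-127) 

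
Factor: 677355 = 3^1*5^1*7^1 * 6451^1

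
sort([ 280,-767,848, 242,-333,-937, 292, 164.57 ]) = [ - 937,-767, - 333, 164.57,242,  280, 292,848] 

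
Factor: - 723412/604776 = -811/678 = -2^(-1 )*3^(-1 ) * 113^( -1)*811^1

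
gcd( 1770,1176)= 6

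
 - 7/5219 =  - 7/5219= - 0.00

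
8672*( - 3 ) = -26016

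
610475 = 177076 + 433399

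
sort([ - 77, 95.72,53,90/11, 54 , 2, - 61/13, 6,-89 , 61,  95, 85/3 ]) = [ - 89, - 77, - 61/13,  2,6, 90/11, 85/3, 53, 54 , 61, 95,  95.72]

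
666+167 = 833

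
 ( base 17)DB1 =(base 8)7551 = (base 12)2349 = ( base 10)3945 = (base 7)14334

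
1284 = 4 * 321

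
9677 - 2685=6992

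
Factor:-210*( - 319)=66990 = 2^1 * 3^1*5^1 * 7^1* 11^1*29^1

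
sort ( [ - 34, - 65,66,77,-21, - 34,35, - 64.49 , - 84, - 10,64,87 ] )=[ - 84, -65,- 64.49, - 34,-34,-21 ,  -  10,35, 64,66, 77,87] 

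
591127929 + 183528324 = 774656253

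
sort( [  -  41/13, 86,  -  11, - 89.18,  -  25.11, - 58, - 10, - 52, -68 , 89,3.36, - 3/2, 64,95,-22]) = [ - 89.18,-68,- 58, - 52, -25.11, - 22,  -  11 , - 10, - 41/13,- 3/2,3.36,64, 86, 89, 95]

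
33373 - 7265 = 26108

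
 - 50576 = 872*( - 58 )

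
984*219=215496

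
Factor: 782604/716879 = 2^2*3^2*757^(-1)*947^( - 1 )*21739^1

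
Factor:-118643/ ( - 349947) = 3^( - 3) *7^1  *  13^ (-1 )*17^1=119/351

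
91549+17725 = 109274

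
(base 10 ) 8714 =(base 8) 21012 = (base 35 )73y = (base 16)220A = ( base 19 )152C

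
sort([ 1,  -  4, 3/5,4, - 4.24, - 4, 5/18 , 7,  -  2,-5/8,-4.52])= [-4.52,  -  4.24,  -  4,-4,-2, - 5/8, 5/18, 3/5, 1,4, 7]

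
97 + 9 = 106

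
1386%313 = 134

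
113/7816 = 113/7816   =  0.01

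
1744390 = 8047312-6302922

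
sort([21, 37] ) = [ 21, 37 ]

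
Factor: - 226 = - 2^1 * 113^1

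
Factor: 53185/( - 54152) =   -  55/56 = - 2^(-3 )*5^1*7^( - 1 ) * 11^1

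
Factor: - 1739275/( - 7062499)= 5^2*29^1*311^( - 1)*2399^1 *22709^( - 1) 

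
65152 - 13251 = 51901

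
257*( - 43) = -11051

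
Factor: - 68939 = -13^1*5303^1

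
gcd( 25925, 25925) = 25925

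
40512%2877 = 234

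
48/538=24/269   =  0.09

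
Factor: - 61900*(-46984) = 2^5 *5^2 * 7^1*619^1*839^1 = 2908309600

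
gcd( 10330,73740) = 10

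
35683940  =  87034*410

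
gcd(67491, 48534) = 3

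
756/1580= 189/395 = 0.48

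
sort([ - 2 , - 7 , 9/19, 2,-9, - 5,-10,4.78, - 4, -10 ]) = [ - 10, - 10 , - 9, - 7, - 5, - 4, - 2 , 9/19,2 , 4.78]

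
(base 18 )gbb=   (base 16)1511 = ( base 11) 4063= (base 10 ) 5393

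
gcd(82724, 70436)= 4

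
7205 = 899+6306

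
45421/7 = 6488+ 5/7 = 6488.71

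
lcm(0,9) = 0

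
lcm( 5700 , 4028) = 302100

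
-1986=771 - 2757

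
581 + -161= 420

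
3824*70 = 267680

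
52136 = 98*532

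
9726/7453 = 1 +2273/7453 =1.30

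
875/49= 125/7 = 17.86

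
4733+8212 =12945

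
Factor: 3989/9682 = 2^(-1)*47^(  -  1)*103^( - 1)*3989^1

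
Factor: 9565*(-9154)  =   -87558010= -  2^1*5^1*23^1*199^1*1913^1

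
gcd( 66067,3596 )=1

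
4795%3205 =1590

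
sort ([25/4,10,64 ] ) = [25/4,10,64 ] 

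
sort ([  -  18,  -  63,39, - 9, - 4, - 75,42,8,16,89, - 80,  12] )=[ - 80,-75, - 63, - 18, - 9, - 4, 8, 12,16, 39, 42,89]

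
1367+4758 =6125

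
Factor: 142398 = 2^1*3^5*293^1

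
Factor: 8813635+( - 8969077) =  - 155442 = - 2^1* 3^1*7^1*3701^1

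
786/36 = 131/6= 21.83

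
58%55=3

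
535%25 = 10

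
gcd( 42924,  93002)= 7154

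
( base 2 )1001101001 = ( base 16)269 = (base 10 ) 617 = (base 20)1AH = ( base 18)1G5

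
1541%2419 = 1541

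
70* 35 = 2450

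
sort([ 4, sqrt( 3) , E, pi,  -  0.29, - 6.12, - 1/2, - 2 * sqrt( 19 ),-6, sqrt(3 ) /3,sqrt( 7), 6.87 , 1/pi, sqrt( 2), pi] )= [ - 2 * sqrt( 19), - 6.12,-6,-1/2, - 0.29, 1/pi,sqrt(3)/3 , sqrt (2),sqrt( 3), sqrt( 7 ), E, pi,pi, 4, 6.87 ]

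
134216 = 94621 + 39595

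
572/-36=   -  143/9 = -15.89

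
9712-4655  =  5057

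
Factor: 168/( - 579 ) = - 2^3 * 7^1*193^( - 1) = - 56/193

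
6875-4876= 1999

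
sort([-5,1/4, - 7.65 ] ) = [ - 7.65, - 5,1/4]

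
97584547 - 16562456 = 81022091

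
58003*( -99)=- 5742297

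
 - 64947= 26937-91884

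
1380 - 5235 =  - 3855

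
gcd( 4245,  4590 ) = 15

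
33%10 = 3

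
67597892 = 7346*9202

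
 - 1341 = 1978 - 3319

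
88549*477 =42237873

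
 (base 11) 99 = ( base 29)3l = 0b1101100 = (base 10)108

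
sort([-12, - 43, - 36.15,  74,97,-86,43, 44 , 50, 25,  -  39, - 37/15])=[-86,  -  43,  -  39,-36.15, - 12, - 37/15, 25, 43,44 , 50, 74  ,  97]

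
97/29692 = 97/29692 =0.00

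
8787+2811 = 11598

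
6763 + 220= 6983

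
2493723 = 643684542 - 641190819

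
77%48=29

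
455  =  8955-8500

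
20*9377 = 187540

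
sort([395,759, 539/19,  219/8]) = [ 219/8,539/19,395,759]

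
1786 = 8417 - 6631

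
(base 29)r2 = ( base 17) 2C3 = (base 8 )1421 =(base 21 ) 1g8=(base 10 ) 785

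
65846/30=32923/15 = 2194.87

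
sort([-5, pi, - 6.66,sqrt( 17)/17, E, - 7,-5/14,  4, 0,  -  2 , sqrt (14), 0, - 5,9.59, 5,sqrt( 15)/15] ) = [-7, - 6.66, - 5,-5,-2,-5/14,0,  0,sqrt( 17)/17,  sqrt( 15 ) /15, E, pi, sqrt(14), 4, 5, 9.59] 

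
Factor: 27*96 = 2592  =  2^5 * 3^4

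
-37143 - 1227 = -38370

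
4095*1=4095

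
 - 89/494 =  - 1  +  405/494 = - 0.18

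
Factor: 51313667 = 17^1*23^1*263^1*499^1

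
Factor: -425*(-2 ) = 2^1*5^2*17^1 = 850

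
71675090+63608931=135284021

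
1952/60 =32 + 8/15 = 32.53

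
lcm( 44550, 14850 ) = 44550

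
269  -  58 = 211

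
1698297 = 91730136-90031839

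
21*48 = 1008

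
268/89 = 3 + 1/89=3.01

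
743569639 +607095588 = 1350665227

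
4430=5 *886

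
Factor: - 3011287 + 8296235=5284948=2^2*53^1 * 97^1*257^1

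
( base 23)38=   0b1001101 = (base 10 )77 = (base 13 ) 5C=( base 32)2d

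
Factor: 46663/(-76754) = -2^( - 1 )*38377^( - 1)*46663^1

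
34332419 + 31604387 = 65936806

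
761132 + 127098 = 888230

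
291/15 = 19 + 2/5 =19.40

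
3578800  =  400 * 8947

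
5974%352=342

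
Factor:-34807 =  - 34807^1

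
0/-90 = 0/1 = - 0.00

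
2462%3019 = 2462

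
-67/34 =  - 2 + 1/34 = - 1.97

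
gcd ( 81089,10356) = 1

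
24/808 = 3/101 = 0.03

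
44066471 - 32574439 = 11492032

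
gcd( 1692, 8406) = 18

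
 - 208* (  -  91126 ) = 18954208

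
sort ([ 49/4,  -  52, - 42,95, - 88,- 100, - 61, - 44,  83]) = [ - 100, - 88, - 61,  -  52, - 44,-42, 49/4, 83,95] 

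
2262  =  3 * 754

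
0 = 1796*0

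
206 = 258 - 52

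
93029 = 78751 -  - 14278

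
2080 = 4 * 520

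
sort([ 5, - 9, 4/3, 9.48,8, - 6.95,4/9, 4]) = [ - 9 , - 6.95, 4/9, 4/3, 4 , 5, 8,9.48 ] 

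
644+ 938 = 1582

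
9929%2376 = 425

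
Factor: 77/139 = 7^1*11^1*139^( - 1)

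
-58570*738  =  -43224660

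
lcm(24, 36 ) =72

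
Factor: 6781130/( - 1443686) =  - 5^1*17^1*113^1*353^1*721843^(-1)=-3390565/721843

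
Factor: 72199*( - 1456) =-2^4*7^1 *13^1*17^1 * 31^1*137^1= -  105121744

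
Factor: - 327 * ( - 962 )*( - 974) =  - 306395076 =- 2^2*3^1*13^1*37^1*109^1 * 487^1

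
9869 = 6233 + 3636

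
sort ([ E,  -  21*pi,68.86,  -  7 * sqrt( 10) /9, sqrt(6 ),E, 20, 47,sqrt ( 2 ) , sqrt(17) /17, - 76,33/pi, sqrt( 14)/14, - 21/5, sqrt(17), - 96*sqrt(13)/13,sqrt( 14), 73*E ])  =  [-76, - 21*pi, - 96*sqrt (13 ) /13, - 21/5, - 7*sqrt(10)/9, sqrt( 17 ) /17,sqrt( 14 )/14,sqrt ( 2),sqrt( 6 ),E,E,sqrt( 14 ), sqrt( 17)  ,  33/pi  ,  20,47, 68.86, 73*E] 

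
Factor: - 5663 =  - 7^1*809^1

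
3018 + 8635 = 11653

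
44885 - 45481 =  - 596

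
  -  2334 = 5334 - 7668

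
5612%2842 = 2770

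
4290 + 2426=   6716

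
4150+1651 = 5801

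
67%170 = 67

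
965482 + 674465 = 1639947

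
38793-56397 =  - 17604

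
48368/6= 24184/3 = 8061.33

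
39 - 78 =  - 39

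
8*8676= 69408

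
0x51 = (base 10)81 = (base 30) 2l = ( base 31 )2J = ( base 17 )4d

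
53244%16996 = 2256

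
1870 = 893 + 977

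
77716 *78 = 6061848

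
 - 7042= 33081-40123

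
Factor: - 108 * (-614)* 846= 56099952 =2^4*3^5*47^1*307^1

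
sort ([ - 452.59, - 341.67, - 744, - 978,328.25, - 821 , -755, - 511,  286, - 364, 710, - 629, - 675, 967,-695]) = [ - 978, - 821,-755, - 744, - 695, - 675, - 629, - 511, - 452.59,-364, - 341.67, 286, 328.25, 710, 967]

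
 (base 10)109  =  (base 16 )6D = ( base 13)85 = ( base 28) 3P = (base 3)11001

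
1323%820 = 503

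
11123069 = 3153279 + 7969790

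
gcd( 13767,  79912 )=1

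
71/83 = 71/83=0.86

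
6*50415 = 302490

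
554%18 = 14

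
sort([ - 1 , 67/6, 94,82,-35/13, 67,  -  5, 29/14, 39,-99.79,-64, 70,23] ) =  [-99.79,-64,- 5, - 35/13,-1,29/14,67/6,23,39,67, 70,82,94] 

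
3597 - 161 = 3436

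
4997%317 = 242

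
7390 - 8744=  - 1354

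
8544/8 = 1068 = 1068.00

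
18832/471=39  +  463/471 = 39.98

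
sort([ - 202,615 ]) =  [ - 202,615 ] 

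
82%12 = 10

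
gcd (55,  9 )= 1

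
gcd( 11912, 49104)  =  8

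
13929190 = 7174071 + 6755119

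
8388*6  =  50328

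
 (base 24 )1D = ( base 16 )25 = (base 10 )37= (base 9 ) 41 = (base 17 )23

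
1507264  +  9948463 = 11455727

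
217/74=2 + 69/74 = 2.93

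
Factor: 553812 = 2^2*3^1 * 7^1*19^1 * 347^1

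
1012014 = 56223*18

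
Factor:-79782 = - 2^1*3^1*13297^1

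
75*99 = 7425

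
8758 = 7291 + 1467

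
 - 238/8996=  - 119/4498=- 0.03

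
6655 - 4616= 2039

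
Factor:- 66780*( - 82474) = 2^3*3^2*5^1*7^2*43^1 * 53^1 * 137^1 = 5507613720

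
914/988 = 457/494 = 0.93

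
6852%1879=1215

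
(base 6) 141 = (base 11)56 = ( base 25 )2b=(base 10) 61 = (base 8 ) 75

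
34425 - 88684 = - 54259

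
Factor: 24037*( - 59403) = -1427869911 = - 3^1*13^1*43^2*19801^1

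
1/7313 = 1/7313  =  0.00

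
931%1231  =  931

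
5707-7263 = -1556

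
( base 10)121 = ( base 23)56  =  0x79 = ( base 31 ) 3s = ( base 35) 3g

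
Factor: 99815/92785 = 7^( - 1 )*11^( - 1 )*241^ ( - 1) *19963^1 = 19963/18557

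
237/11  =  237/11 = 21.55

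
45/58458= 15/19486=0.00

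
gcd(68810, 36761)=1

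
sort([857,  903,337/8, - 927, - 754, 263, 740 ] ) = [ - 927, - 754,337/8, 263,740,857,903 ]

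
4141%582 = 67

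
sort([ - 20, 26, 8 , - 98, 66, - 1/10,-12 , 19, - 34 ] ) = [ - 98, - 34, - 20, - 12, - 1/10, 8, 19, 26,  66]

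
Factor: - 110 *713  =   - 78430 = - 2^1*5^1 *11^1 * 23^1*31^1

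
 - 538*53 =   -  28514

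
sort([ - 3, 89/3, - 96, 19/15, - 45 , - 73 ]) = [ - 96, - 73, - 45, - 3, 19/15,89/3] 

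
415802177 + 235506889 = 651309066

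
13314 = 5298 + 8016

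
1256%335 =251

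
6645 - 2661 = 3984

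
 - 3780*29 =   -  109620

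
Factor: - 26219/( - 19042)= 2^(  -  1)*157^1*167^1 * 9521^ ( - 1) 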